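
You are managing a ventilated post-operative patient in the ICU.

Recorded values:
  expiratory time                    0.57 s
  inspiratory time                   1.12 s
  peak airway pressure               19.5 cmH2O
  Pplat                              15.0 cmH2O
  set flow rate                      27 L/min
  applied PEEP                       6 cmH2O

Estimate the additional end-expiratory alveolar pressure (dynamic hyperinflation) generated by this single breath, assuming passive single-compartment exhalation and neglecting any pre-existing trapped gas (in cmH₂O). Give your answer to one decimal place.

Flow: 27 L/min ÷ 60 = 0.45 L/s.
Vt = flow × Ti = 0.45 L/s × 1.12 s × 1000 mL/L = 504.0 mL.
R = (PIP − Pplat)/V̇ = (19.5 − 15.0) / 0.45 = 4.5/0.45 = 10.0 cmH2O·s/L.
C = Vt/(Pplat − PEEP) = 504.0 / (15.0 − 6) = 504.0/9.0 = 56.0 mL/cmH2O.
τ = R × C = 10.0 × 0.056 L/cmH2O = 0.56 s.
Fraction remaining = e^(−Te/τ) = e^(−0.57/0.56) = 0.3614; trapped volume = 504.0 × 0.3614 = 182.15 mL.
Additional alveolar pressure from trapping ≈ V_trapped / C = 182.15 / 56.0 = 3.253 cmH2O.

3.3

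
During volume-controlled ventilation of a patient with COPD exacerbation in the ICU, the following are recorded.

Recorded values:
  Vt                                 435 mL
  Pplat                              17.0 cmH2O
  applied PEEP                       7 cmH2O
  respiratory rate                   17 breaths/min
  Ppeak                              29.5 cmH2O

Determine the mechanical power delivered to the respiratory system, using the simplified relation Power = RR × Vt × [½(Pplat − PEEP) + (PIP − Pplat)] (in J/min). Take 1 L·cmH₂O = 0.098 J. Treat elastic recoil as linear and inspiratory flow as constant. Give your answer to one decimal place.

12.7

Per-breath work = Vt × [½(Pplat−PEEP) + (PIP−Pplat)] = 0.435 × [0.5×10.0 + 12.5] = 0.435 × 17.5 = 7.613 L·cmH2O.
Power = 17 × 7.613 = 129.42 L·cmH2O/min.
× 0.098 J/(L·cmH2O) → 12.683 J/min.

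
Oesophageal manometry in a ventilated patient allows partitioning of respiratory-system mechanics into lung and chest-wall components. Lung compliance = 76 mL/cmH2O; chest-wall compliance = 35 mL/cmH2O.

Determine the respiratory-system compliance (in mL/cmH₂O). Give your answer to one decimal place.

24.0

Lung and chest wall are elastances in series: 1/Crs = 1/CL + 1/Ccw.
1/Crs = 1/76 + 1/35 = 0.04173.
Crs = 23.964 mL/cmH2O.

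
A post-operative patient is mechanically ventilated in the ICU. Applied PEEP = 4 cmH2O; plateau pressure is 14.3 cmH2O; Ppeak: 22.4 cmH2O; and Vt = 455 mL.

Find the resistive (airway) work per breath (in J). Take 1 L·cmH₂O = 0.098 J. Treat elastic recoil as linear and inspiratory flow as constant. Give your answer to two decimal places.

With constant inspiratory flow the resistive pressure is constant at PIP − Pplat = 22.4 − 14.3 = 8.1 cmH2O, so resistive work = 8.1 × 0.455 = 3.686 L·cmH2O.
× 0.098 J/(L·cmH2O) → 0.3612 J.

0.36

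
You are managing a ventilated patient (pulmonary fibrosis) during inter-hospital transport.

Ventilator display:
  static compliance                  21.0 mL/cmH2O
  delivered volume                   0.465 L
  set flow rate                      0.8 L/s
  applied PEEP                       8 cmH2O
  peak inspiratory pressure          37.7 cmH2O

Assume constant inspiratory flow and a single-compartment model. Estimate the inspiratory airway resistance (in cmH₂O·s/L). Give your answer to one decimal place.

Equation of motion (constant flow): PIP = Vt/C + R·V̇ + PEEP.
R·V̇ = PIP − Vt/C − PEEP = 37.7 − 465/21.0 − 8 = 37.7 − 22.143 − 8 = 7.557 cmH2O.
R = 7.557 / 0.8 = 9.446 cmH2O·s/L.

9.4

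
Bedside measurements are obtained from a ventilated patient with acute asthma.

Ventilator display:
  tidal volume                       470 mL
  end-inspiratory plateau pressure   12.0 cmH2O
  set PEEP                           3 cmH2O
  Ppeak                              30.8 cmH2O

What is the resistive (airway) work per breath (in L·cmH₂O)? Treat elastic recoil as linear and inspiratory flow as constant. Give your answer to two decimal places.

With constant inspiratory flow the resistive pressure is constant at PIP − Pplat = 30.8 − 12.0 = 18.8 cmH2O, so resistive work = 18.8 × 0.470 = 8.836 L·cmH2O.

8.84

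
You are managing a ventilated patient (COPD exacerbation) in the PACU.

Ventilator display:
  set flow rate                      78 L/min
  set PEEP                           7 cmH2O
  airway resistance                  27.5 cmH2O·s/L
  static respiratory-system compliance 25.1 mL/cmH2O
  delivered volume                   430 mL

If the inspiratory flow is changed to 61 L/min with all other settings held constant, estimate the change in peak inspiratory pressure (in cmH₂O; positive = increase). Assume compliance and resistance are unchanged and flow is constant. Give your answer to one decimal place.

-7.8

Flow: 78 L/min ÷ 60 = 1.3 L/s.
New flow: 61 L/min ÷ 60 = 1.0167 L/s.
PIP = Vt/C + R·V̇ + PEEP (constant-flow equation of motion).
Only the resistive term changes: ΔPIP = R × ΔV̇ = 27.5 × (1.0167 − 1.3) = 27.5 × -0.2833 = -7.791 cmH2O.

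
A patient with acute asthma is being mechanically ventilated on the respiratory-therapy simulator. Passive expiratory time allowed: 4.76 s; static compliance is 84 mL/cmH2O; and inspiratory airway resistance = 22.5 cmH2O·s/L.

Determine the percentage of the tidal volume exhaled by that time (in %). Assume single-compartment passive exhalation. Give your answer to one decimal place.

91.9

τ = R × C = 22.5 × 84 mL/cmH2O = 22.5 × 0.084 L/cmH2O = 1.89 s.
Passive exhalation: V(t)/V₀ = e^(−t/τ) = e^(−4.76/1.89) = 0.08058.
Fraction exhaled = 1 − 0.08058 = 0.9194 → 91.94%.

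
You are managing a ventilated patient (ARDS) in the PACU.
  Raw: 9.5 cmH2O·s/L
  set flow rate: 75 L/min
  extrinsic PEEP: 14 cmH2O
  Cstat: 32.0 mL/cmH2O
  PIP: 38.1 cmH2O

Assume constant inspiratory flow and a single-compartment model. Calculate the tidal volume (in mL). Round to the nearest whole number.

Flow: 75 L/min ÷ 60 = 1.25 L/s.
Equation of motion (constant flow): PIP = Vt/C + R·V̇ + PEEP.
Vt/C = PIP − R·V̇ − PEEP = 38.1 − 11.875 − 14 = 12.225 cmH2O.
Vt = C × 12.225 = 32.0 × 12.225 = 391.2 mL.

391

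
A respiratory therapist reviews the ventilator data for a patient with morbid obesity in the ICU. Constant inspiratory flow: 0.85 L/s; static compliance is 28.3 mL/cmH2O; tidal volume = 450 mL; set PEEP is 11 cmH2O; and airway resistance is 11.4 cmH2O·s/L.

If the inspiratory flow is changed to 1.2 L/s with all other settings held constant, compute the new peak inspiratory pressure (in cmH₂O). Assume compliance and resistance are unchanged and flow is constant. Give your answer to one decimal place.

PIP = Vt/C + R·V̇ + PEEP (constant-flow equation of motion).
Only the resistive term changes: ΔPIP = R × ΔV̇ = 11.4 × (1.2 − 0.85) = 11.4 × 0.35 = 3.99 cmH2O.
Original PIP = 450/28.3 + 11.4×0.85 + 11 = 36.591 cmH2O; new PIP = 36.591 + (3.99) = 40.581 cmH2O.

40.6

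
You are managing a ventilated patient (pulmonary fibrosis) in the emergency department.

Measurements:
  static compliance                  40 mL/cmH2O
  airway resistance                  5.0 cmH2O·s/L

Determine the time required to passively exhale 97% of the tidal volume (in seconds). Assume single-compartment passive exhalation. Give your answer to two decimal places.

τ = R × C = 5.0 × 40 mL/cmH2O = 5.0 × 0.040 L/cmH2O = 0.2 s.
Exhaled fraction f = 1 − e^(−t/τ) → t = −τ·ln(1 − f) = −0.2·ln(0.03) = 0.7013 s.

0.70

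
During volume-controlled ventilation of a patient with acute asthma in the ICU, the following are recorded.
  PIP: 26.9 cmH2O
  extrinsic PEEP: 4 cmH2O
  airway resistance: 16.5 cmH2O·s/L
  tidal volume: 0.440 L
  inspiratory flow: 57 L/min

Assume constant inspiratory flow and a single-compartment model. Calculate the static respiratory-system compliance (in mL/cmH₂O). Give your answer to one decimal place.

Flow: 57 L/min ÷ 60 = 0.95 L/s.
Equation of motion (constant flow): PIP = Vt/C + R·V̇ + PEEP.
Vt/C = PIP − R·V̇ − PEEP = 26.9 − 16.5×0.95 − 4 = 26.9 − 15.675 − 4 = 7.225 cmH2O.
C = Vt / 7.225 = 440 / 7.225 = 60.9 mL/cmH2O.

60.9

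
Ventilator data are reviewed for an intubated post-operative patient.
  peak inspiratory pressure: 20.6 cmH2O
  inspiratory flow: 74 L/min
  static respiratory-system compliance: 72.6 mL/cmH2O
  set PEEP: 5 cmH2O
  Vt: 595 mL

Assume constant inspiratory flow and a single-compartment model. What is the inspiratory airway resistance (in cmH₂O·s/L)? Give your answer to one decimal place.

6.0

Flow: 74 L/min ÷ 60 = 1.2333 L/s.
Equation of motion (constant flow): PIP = Vt/C + R·V̇ + PEEP.
R·V̇ = PIP − Vt/C − PEEP = 20.6 − 595/72.6 − 5 = 20.6 − 8.196 − 5 = 7.404 cmH2O.
R = 7.404 / 1.2333 = 6.003 cmH2O·s/L.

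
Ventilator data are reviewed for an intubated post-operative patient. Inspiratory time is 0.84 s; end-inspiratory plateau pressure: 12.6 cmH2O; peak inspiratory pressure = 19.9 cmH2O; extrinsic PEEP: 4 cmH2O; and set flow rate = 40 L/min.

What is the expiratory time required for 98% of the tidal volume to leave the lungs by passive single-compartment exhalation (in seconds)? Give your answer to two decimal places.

2.79

Flow: 40 L/min ÷ 60 = 0.6667 L/s.
Vt = flow × Ti = 0.6667 L/s × 0.84 s × 1000 mL/L = 560.03 mL.
R = (PIP − Pplat)/V̇ = (19.9 − 12.6) / 0.6667 = 7.3/0.6667 = 10.949 cmH2O·s/L.
C = Vt/(Pplat − PEEP) = 560.03 / (12.6 − 4) = 560.03/8.6 = 65.12 mL/cmH2O.
τ = R × C = 10.949 × 0.06512 L/cmH2O = 0.713 s.
t = −τ·ln(1 − 0.98) = −0.713·ln(0.02) = 2.789 s.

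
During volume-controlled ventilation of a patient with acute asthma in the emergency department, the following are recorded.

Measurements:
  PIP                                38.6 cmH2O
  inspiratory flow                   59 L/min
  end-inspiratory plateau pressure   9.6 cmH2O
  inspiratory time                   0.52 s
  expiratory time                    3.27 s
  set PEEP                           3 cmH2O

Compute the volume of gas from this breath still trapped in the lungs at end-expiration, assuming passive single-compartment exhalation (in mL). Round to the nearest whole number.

122

Flow: 59 L/min ÷ 60 = 0.9833 L/s.
Vt = flow × Ti = 0.9833 L/s × 0.52 s × 1000 mL/L = 511.32 mL.
R = (PIP − Pplat)/V̇ = (38.6 − 9.6) / 0.9833 = 29.0/0.9833 = 29.493 cmH2O·s/L.
C = Vt/(Pplat − PEEP) = 511.32 / (9.6 − 3) = 511.32/6.6 = 77.473 mL/cmH2O.
τ = R × C = 29.493 × 0.07747 L/cmH2O = 2.285 s.
Fraction remaining = e^(−Te/τ) = e^(−3.27/2.285) = 0.2391.
Trapped volume = 511.32 × 0.2391 = 122.26 mL.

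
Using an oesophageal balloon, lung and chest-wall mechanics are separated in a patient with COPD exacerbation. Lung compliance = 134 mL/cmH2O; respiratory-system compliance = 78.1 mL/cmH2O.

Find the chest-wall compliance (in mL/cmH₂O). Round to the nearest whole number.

1/Ccw = 1/Crs − 1/CL.
1/Ccw = 1/78.1 − 1/134 = 0.005341.
Ccw = 187.23 mL/cmH2O.

187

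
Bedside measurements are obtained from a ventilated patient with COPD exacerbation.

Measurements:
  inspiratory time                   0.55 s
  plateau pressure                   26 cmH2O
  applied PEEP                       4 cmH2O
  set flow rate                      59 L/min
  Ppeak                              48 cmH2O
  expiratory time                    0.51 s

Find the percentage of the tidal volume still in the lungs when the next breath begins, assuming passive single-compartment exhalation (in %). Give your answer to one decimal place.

Flow: 59 L/min ÷ 60 = 0.9833 L/s.
Vt = flow × Ti = 0.9833 L/s × 0.55 s × 1000 mL/L = 540.82 mL.
R = (PIP − Pplat)/V̇ = (48 − 26) / 0.9833 = 22.0/0.9833 = 22.374 cmH2O·s/L.
C = Vt/(Pplat − PEEP) = 540.82 / (26 − 4) = 540.82/22.0 = 24.583 mL/cmH2O.
τ = R × C = 22.374 × 0.02458 L/cmH2O = 0.55 s.
Fraction remaining at end-expiration = e^(−Te/τ) = e^(−0.51/0.55) = 0.3956 → 39.56%.

39.6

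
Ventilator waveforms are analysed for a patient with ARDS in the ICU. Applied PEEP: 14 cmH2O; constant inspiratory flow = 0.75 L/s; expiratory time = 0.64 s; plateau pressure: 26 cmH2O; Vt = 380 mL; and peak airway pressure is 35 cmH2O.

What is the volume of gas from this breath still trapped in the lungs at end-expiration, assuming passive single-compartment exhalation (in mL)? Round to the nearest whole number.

R = (PIP − Pplat)/V̇ = (35 − 26) / 0.75 = 9.0/0.75 = 12.0 cmH2O·s/L.
C = Vt/(Pplat − PEEP) = 380.0 / (26 − 14) = 380.0/12.0 = 31.667 mL/cmH2O.
τ = R × C = 12.0 × 0.03167 L/cmH2O = 0.38 s.
Fraction remaining = e^(−Te/τ) = e^(−0.64/0.38) = 0.1856.
Trapped volume = 380.0 × 0.1856 = 70.528 mL.

71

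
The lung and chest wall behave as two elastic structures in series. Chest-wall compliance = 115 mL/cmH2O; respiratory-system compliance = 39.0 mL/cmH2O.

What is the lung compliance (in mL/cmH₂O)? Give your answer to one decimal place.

1/CL = 1/Crs − 1/Ccw.
1/CL = 1/39.0 − 1/115 = 0.01695.
CL = 58.997 mL/cmH2O.

59.0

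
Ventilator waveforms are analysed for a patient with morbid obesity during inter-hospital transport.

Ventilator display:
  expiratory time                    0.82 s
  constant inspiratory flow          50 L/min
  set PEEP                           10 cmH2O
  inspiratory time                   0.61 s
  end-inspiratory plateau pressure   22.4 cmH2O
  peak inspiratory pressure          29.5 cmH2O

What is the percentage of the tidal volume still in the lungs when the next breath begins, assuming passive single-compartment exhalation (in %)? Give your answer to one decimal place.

9.6

Flow: 50 L/min ÷ 60 = 0.8333 L/s.
Vt = flow × Ti = 0.8333 L/s × 0.61 s × 1000 mL/L = 508.31 mL.
R = (PIP − Pplat)/V̇ = (29.5 − 22.4) / 0.8333 = 7.1/0.8333 = 8.52 cmH2O·s/L.
C = Vt/(Pplat − PEEP) = 508.31 / (22.4 − 10) = 508.31/12.4 = 40.993 mL/cmH2O.
τ = R × C = 8.52 × 0.04099 L/cmH2O = 0.3492 s.
Fraction remaining at end-expiration = e^(−Te/τ) = e^(−0.82/0.3492) = 0.09554 → 9.554%.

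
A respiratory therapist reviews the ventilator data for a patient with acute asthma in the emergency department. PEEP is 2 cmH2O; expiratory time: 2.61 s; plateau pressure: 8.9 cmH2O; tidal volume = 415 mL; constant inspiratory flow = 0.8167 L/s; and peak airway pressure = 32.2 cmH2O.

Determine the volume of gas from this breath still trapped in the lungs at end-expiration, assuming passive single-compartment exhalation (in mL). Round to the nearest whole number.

91

R = (PIP − Pplat)/V̇ = (32.2 − 8.9) / 0.8167 = 23.3/0.8167 = 28.529 cmH2O·s/L.
C = Vt/(Pplat − PEEP) = 415.0 / (8.9 − 2) = 415.0/6.9 = 60.145 mL/cmH2O.
τ = R × C = 28.529 × 0.06015 L/cmH2O = 1.716 s.
Fraction remaining = e^(−Te/τ) = e^(−2.61/1.716) = 0.2185.
Trapped volume = 415.0 × 0.2185 = 90.678 mL.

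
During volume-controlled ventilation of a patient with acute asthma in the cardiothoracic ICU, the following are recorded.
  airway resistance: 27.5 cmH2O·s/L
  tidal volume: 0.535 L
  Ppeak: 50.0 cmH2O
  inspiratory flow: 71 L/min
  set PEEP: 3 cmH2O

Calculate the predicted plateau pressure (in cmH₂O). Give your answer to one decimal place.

17.5

Flow: 71 L/min ÷ 60 = 1.1833 L/s.
Pplat = PIP − Raw × flow = 50.0 − 27.5 × 1.1833 = 50.0 − 32.541 = 17.459 cmH2O.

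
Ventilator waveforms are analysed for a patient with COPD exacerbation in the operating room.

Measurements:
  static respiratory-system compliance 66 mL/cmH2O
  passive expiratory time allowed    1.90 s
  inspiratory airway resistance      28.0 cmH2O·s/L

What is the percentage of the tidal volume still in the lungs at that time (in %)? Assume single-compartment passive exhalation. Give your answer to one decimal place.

35.8

τ = R × C = 28.0 × 66 mL/cmH2O = 28.0 × 0.066 L/cmH2O = 1.848 s.
Passive exhalation: V(t)/V₀ = e^(−t/τ) = e^(−1.90/1.848) = 0.3577.
Fraction remaining = 0.3577 → 35.77%.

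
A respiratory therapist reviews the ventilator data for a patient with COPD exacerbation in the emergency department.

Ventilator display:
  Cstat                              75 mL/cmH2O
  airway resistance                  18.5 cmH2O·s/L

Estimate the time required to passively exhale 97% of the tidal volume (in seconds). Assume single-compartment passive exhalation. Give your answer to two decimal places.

4.87

τ = R × C = 18.5 × 75 mL/cmH2O = 18.5 × 0.075 L/cmH2O = 1.388 s.
Exhaled fraction f = 1 − e^(−t/τ) → t = −τ·ln(1 − f) = −1.388·ln(0.03) = 4.867 s.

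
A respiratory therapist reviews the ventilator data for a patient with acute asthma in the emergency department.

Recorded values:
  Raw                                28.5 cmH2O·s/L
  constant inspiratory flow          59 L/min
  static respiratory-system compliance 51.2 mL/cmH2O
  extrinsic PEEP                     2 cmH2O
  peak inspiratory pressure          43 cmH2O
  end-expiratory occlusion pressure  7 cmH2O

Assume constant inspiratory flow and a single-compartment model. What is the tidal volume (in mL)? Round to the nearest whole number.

408

Flow: 59 L/min ÷ 60 = 0.9833 L/s.
Total PEEP = 7 cmH2O (set 2 + intrinsic 5); this is the baseline alveolar pressure.
Equation of motion (constant flow): PIP = Vt/C + R·V̇ + PEEP.
Vt/C = PIP − R·V̇ − PEEP = 43 − 28.024 − 7 = 7.976 cmH2O.
Vt = C × 7.976 = 51.2 × 7.976 = 408.37 mL.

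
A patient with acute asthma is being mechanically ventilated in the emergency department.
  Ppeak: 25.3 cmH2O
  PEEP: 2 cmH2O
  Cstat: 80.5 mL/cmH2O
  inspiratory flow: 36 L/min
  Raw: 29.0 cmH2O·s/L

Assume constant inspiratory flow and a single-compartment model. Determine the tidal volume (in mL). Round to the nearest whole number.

475

Flow: 36 L/min ÷ 60 = 0.6 L/s.
Equation of motion (constant flow): PIP = Vt/C + R·V̇ + PEEP.
Vt/C = PIP − R·V̇ − PEEP = 25.3 − 17.4 − 2 = 5.9 cmH2O.
Vt = C × 5.9 = 80.5 × 5.9 = 474.95 mL.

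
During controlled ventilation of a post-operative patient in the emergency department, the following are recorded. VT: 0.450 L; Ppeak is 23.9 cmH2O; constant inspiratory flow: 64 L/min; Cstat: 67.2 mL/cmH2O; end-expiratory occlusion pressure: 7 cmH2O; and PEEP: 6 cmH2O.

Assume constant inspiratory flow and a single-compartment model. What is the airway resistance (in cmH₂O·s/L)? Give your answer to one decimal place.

Flow: 64 L/min ÷ 60 = 1.0667 L/s.
Total PEEP = 7 cmH2O (set 6 + intrinsic 1); this is the baseline alveolar pressure.
Equation of motion (constant flow): PIP = Vt/C + R·V̇ + PEEP.
R·V̇ = PIP − Vt/C − PEEP = 23.9 − 450/67.2 − 7 = 23.9 − 6.696 − 7 = 10.204 cmH2O.
R = 10.204 / 1.0667 = 9.566 cmH2O·s/L.

9.6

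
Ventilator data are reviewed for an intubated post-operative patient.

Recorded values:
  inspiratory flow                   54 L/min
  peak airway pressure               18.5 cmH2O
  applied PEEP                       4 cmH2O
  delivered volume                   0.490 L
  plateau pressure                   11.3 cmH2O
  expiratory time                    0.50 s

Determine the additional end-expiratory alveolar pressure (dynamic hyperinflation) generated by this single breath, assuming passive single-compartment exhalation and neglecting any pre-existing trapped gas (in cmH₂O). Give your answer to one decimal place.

2.9

Flow: 54 L/min ÷ 60 = 0.9 L/s.
R = (PIP − Pplat)/V̇ = (18.5 − 11.3) / 0.9 = 7.2/0.9 = 8.0 cmH2O·s/L.
C = Vt/(Pplat − PEEP) = 490.0 / (11.3 − 4) = 490.0/7.3 = 67.123 mL/cmH2O.
τ = R × C = 8.0 × 0.06712 L/cmH2O = 0.537 s.
Fraction remaining = e^(−Te/τ) = e^(−0.50/0.537) = 0.3941; trapped volume = 490.0 × 0.3941 = 193.11 mL.
Additional alveolar pressure from trapping ≈ V_trapped / C = 193.11 / 67.123 = 2.877 cmH2O.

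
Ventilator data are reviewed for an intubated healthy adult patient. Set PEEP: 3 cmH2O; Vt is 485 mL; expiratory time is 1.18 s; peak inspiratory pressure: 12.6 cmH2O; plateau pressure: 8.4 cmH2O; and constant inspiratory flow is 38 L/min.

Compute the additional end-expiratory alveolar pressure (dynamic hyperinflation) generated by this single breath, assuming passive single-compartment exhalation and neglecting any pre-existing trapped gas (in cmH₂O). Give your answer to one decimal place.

Flow: 38 L/min ÷ 60 = 0.6333 L/s.
R = (PIP − Pplat)/V̇ = (12.6 − 8.4) / 0.6333 = 4.2/0.6333 = 6.632 cmH2O·s/L.
C = Vt/(Pplat − PEEP) = 485.0 / (8.4 − 3) = 485.0/5.4 = 89.815 mL/cmH2O.
τ = R × C = 6.632 × 0.08982 L/cmH2O = 0.5957 s.
Fraction remaining = e^(−Te/τ) = e^(−1.18/0.5957) = 0.138; trapped volume = 485.0 × 0.138 = 66.93 mL.
Additional alveolar pressure from trapping ≈ V_trapped / C = 66.93 / 89.815 = 0.7452 cmH2O.

0.7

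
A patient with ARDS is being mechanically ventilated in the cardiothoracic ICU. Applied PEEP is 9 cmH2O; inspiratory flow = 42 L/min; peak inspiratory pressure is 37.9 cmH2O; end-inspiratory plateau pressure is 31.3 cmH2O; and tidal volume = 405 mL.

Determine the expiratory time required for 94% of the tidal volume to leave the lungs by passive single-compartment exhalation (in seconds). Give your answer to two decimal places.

Flow: 42 L/min ÷ 60 = 0.7 L/s.
R = (PIP − Pplat)/V̇ = (37.9 − 31.3) / 0.7 = 6.6/0.7 = 9.429 cmH2O·s/L.
C = Vt/(Pplat − PEEP) = 405.0 / (31.3 − 9) = 405.0/22.3 = 18.161 mL/cmH2O.
τ = R × C = 9.429 × 0.01816 L/cmH2O = 0.1712 s.
t = −τ·ln(1 − 0.94) = −0.1712·ln(0.06) = 0.4817 s.

0.48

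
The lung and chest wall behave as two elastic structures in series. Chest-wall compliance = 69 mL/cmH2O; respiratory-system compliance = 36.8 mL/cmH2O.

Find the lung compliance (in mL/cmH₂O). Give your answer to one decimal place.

78.9

1/CL = 1/Crs − 1/Ccw.
1/CL = 1/36.8 − 1/69 = 0.01268.
CL = 78.864 mL/cmH2O.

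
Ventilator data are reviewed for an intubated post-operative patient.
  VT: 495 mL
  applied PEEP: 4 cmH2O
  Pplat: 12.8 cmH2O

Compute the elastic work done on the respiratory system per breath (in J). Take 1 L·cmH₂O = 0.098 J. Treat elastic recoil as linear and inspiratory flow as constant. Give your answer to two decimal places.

Elastic work ≈ ½ × (Pplat − PEEP) × Vt = 0.5 × (12.8 − 4) × 0.495 L = 0.5 × 8.8 × 0.495 = 2.178 L·cmH2O.
× 0.098 J/(L·cmH2O) → 0.2134 J.

0.21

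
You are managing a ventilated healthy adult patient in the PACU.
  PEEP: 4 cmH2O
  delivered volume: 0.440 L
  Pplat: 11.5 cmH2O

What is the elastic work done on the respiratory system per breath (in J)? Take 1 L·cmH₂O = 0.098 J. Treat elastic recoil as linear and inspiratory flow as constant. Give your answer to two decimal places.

Elastic work ≈ ½ × (Pplat − PEEP) × Vt = 0.5 × (11.5 − 4) × 0.440 L = 0.5 × 7.5 × 0.440 = 1.65 L·cmH2O.
× 0.098 J/(L·cmH2O) → 0.1617 J.

0.16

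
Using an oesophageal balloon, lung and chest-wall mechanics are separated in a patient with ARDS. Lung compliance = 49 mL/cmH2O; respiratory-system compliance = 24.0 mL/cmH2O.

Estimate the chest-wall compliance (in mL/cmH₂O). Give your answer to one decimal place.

1/Ccw = 1/Crs − 1/CL.
1/Ccw = 1/24.0 − 1/49 = 0.02126.
Ccw = 47.037 mL/cmH2O.

47.0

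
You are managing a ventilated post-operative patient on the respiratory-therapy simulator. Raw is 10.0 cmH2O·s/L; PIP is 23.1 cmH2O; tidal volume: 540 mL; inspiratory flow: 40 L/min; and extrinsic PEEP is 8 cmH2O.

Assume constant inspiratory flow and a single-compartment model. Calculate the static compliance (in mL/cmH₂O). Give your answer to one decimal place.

Flow: 40 L/min ÷ 60 = 0.6667 L/s.
Equation of motion (constant flow): PIP = Vt/C + R·V̇ + PEEP.
Vt/C = PIP − R·V̇ − PEEP = 23.1 − 10.0×0.6667 − 8 = 23.1 − 6.667 − 8 = 8.433 cmH2O.
C = Vt / 8.433 = 540 / 8.433 = 64.034 mL/cmH2O.

64.0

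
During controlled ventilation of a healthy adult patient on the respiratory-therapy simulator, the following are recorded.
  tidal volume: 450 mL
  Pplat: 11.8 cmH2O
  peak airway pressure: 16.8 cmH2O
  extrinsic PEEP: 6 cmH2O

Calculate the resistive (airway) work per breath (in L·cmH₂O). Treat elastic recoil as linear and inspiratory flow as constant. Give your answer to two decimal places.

With constant inspiratory flow the resistive pressure is constant at PIP − Pplat = 16.8 − 11.8 = 5.0 cmH2O, so resistive work = 5.0 × 0.450 = 2.25 L·cmH2O.

2.25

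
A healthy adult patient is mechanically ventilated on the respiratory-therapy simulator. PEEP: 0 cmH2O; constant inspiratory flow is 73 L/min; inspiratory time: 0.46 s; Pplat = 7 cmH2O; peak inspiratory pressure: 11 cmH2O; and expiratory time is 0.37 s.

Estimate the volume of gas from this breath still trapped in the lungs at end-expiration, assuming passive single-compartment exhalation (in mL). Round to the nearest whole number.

Flow: 73 L/min ÷ 60 = 1.2167 L/s.
Vt = flow × Ti = 1.2167 L/s × 0.46 s × 1000 mL/L = 559.68 mL.
R = (PIP − Pplat)/V̇ = (11 − 7) / 1.2167 = 4.0/1.2167 = 3.288 cmH2O·s/L.
C = Vt/(Pplat − PEEP) = 559.68 / (7 − 0) = 559.68/7.0 = 79.954 mL/cmH2O.
τ = R × C = 3.288 × 0.07995 L/cmH2O = 0.2629 s.
Fraction remaining = e^(−Te/τ) = e^(−0.37/0.2629) = 0.2448.
Trapped volume = 559.68 × 0.2448 = 137.01 mL.

137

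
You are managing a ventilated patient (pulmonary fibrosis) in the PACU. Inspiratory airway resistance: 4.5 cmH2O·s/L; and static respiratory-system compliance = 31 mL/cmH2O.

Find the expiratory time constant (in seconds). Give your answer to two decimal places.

τ = R × C = 4.5 × 31 mL/cmH2O = 4.5 × 0.031 L/cmH2O = 0.1395 s.

0.14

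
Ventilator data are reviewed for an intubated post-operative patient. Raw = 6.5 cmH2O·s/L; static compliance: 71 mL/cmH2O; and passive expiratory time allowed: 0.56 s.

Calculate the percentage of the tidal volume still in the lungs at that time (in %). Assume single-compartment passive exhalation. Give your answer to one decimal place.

τ = R × C = 6.5 × 71 mL/cmH2O = 6.5 × 0.071 L/cmH2O = 0.4615 s.
Passive exhalation: V(t)/V₀ = e^(−t/τ) = e^(−0.56/0.4615) = 0.2972.
Fraction remaining = 0.2972 → 29.72%.

29.7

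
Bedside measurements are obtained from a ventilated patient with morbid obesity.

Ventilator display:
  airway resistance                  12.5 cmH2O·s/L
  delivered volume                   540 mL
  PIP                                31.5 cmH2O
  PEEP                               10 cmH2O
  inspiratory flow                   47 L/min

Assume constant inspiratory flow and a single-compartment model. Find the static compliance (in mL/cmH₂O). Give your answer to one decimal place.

46.1

Flow: 47 L/min ÷ 60 = 0.7833 L/s.
Equation of motion (constant flow): PIP = Vt/C + R·V̇ + PEEP.
Vt/C = PIP − R·V̇ − PEEP = 31.5 − 12.5×0.7833 − 10 = 31.5 − 9.791 − 10 = 11.709 cmH2O.
C = Vt / 11.709 = 540 / 11.709 = 46.118 mL/cmH2O.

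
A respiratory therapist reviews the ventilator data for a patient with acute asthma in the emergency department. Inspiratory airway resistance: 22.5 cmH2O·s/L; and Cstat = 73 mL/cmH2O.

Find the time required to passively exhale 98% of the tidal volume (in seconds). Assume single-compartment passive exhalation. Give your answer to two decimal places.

6.43

τ = R × C = 22.5 × 73 mL/cmH2O = 22.5 × 0.073 L/cmH2O = 1.643 s.
Exhaled fraction f = 1 − e^(−t/τ) → t = −τ·ln(1 − f) = −1.643·ln(0.02) = 6.427 s.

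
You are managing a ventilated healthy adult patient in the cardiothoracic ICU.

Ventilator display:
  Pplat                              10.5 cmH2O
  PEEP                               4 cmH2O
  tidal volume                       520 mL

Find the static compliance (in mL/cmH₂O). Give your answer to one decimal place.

Cstat = Vt / (Pplat − PEEP) = 520 / (10.5 − 4) = 520 / 6.5 = 80.0 mL/cmH2O.

80.0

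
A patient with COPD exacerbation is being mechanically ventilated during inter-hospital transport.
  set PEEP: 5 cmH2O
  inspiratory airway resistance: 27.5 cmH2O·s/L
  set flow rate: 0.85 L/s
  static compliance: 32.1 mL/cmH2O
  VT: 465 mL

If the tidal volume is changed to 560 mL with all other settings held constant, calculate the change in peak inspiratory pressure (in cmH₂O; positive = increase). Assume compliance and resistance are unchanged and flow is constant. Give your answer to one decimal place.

PIP = Vt/C + R·V̇ + PEEP (constant-flow equation of motion).
Only the elastic term changes: ΔPIP = ΔVt / C = (560 − 465) / 32.1 = 2.96 cmH2O.

3.0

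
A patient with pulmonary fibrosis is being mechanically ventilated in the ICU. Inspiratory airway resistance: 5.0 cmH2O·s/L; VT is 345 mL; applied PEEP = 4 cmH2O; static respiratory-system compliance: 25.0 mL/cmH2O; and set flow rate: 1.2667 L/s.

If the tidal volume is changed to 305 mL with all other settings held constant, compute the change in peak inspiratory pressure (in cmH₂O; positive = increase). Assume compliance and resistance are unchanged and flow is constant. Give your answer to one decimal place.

PIP = Vt/C + R·V̇ + PEEP (constant-flow equation of motion).
Only the elastic term changes: ΔPIP = ΔVt / C = (305 − 345) / 25.0 = -1.6 cmH2O.

-1.6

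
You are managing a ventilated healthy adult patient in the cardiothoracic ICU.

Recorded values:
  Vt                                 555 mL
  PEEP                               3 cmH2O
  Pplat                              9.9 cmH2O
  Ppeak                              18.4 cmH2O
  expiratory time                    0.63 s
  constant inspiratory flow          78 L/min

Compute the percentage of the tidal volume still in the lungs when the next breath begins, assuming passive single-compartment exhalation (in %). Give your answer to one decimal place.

Flow: 78 L/min ÷ 60 = 1.3 L/s.
R = (PIP − Pplat)/V̇ = (18.4 − 9.9) / 1.3 = 8.5/1.3 = 6.538 cmH2O·s/L.
C = Vt/(Pplat − PEEP) = 555.0 / (9.9 − 3) = 555.0/6.9 = 80.435 mL/cmH2O.
τ = R × C = 6.538 × 0.08044 L/cmH2O = 0.5259 s.
Fraction remaining at end-expiration = e^(−Te/τ) = e^(−0.63/0.5259) = 0.3018 → 30.18%.

30.2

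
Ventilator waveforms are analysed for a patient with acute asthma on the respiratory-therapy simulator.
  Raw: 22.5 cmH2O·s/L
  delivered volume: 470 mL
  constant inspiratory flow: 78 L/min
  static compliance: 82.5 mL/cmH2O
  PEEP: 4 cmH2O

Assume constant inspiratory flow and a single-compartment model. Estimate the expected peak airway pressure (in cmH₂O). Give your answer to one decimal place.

38.9

Flow: 78 L/min ÷ 60 = 1.3 L/s.
Equation of motion (constant flow): PIP = Vt/C + R·V̇ + PEEP.
PIP = 470/82.5 + 22.5×1.3 + 4 = 5.697 + 29.25 + 4 = 38.947 cmH2O.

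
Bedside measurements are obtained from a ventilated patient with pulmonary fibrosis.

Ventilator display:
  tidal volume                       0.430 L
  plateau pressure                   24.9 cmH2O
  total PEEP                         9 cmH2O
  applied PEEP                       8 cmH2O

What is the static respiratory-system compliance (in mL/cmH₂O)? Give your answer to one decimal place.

27.0

End-expiratory occlusion gives total PEEP = 9 cmH2O (intrinsic PEEP = 9 − 8 = 1). Use total PEEP for the elastic gradient.
Cstat = Vt / (Pplat − PEEPtotal) = 430 / (24.9 − 9) = 430 / 15.9 = 27.044 mL/cmH2O.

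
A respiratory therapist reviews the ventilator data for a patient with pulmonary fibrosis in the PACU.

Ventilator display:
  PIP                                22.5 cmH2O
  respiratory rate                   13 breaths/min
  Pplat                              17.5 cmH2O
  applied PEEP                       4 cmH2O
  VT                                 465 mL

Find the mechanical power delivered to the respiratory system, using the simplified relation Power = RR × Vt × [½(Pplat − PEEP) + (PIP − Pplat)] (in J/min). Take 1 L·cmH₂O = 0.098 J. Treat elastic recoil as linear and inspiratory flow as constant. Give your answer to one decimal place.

Per-breath work = Vt × [½(Pplat−PEEP) + (PIP−Pplat)] = 0.465 × [0.5×13.5 + 5.0] = 0.465 × 11.75 = 5.464 L·cmH2O.
Power = 13 × 5.464 = 71.032 L·cmH2O/min.
× 0.098 J/(L·cmH2O) → 6.961 J/min.

7.0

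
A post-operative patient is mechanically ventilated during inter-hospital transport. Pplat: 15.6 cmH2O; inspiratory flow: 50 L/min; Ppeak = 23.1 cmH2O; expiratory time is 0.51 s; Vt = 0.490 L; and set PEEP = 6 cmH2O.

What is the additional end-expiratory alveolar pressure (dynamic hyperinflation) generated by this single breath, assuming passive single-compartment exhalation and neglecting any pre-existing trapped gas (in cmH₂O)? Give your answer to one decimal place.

3.2

Flow: 50 L/min ÷ 60 = 0.8333 L/s.
R = (PIP − Pplat)/V̇ = (23.1 − 15.6) / 0.8333 = 7.5/0.8333 = 9.0 cmH2O·s/L.
C = Vt/(Pplat − PEEP) = 490.0 / (15.6 − 6) = 490.0/9.6 = 51.042 mL/cmH2O.
τ = R × C = 9.0 × 0.05104 L/cmH2O = 0.4594 s.
Fraction remaining = e^(−Te/τ) = e^(−0.51/0.4594) = 0.3295; trapped volume = 490.0 × 0.3295 = 161.46 mL.
Additional alveolar pressure from trapping ≈ V_trapped / C = 161.46 / 51.042 = 3.163 cmH2O.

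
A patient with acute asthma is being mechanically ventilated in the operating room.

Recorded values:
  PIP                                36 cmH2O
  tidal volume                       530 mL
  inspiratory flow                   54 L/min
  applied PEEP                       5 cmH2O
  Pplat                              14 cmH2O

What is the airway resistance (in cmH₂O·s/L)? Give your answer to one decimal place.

Flow: 54 L/min ÷ 60 = 0.9 L/s.
Raw = (PIP − Pplat) / flow = (36 − 14) / 0.9 = 22.0 / 0.9 = 24.444 cmH2O·s/L.

24.4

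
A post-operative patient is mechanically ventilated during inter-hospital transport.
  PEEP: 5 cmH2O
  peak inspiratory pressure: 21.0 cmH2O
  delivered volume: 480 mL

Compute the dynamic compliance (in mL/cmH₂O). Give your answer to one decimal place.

30.0

Dynamic compliance = Vt / (PIP − PEEP) = 480 / (21.0 − 5) = 480 / 16.0 = 30.0 mL/cmH2O.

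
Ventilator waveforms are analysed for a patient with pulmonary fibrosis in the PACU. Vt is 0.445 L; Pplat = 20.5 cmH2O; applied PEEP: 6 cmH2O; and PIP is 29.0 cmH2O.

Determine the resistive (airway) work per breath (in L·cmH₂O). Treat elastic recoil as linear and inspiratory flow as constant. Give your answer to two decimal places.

3.78

With constant inspiratory flow the resistive pressure is constant at PIP − Pplat = 29.0 − 20.5 = 8.5 cmH2O, so resistive work = 8.5 × 0.445 = 3.783 L·cmH2O.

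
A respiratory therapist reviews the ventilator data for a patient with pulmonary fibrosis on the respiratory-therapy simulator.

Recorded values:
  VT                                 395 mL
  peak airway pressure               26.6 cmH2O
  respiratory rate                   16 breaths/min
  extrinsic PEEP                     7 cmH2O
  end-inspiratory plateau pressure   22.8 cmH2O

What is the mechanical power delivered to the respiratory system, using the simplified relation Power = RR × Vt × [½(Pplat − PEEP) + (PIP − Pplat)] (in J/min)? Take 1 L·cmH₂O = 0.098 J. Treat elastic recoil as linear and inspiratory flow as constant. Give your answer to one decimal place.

Per-breath work = Vt × [½(Pplat−PEEP) + (PIP−Pplat)] = 0.395 × [0.5×15.8 + 3.8] = 0.395 × 11.7 = 4.622 L·cmH2O.
Power = 16 × 4.622 = 73.952 L·cmH2O/min.
× 0.098 J/(L·cmH2O) → 7.247 J/min.

7.2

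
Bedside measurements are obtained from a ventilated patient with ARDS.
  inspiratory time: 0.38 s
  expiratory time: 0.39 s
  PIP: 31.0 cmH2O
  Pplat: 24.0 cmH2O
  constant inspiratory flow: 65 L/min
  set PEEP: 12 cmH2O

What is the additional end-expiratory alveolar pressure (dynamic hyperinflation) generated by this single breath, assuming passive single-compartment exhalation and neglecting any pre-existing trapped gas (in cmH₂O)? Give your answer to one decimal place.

2.1

Flow: 65 L/min ÷ 60 = 1.0833 L/s.
Vt = flow × Ti = 1.0833 L/s × 0.38 s × 1000 mL/L = 411.65 mL.
R = (PIP − Pplat)/V̇ = (31.0 − 24.0) / 1.0833 = 7.0/1.0833 = 6.462 cmH2O·s/L.
C = Vt/(Pplat − PEEP) = 411.65 / (24.0 − 12) = 411.65/12.0 = 34.304 mL/cmH2O.
τ = R × C = 6.462 × 0.0343 L/cmH2O = 0.2216 s.
Fraction remaining = e^(−Te/τ) = e^(−0.39/0.2216) = 0.1721; trapped volume = 411.65 × 0.1721 = 70.845 mL.
Additional alveolar pressure from trapping ≈ V_trapped / C = 70.845 / 34.304 = 2.065 cmH2O.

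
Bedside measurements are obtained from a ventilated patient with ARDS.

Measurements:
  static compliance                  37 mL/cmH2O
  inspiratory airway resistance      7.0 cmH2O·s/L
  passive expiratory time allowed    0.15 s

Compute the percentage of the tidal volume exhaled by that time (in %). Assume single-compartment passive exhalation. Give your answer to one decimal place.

44.0

τ = R × C = 7.0 × 37 mL/cmH2O = 7.0 × 0.037 L/cmH2O = 0.259 s.
Passive exhalation: V(t)/V₀ = e^(−t/τ) = e^(−0.15/0.259) = 0.5604.
Fraction exhaled = 1 − 0.5604 = 0.4396 → 43.96%.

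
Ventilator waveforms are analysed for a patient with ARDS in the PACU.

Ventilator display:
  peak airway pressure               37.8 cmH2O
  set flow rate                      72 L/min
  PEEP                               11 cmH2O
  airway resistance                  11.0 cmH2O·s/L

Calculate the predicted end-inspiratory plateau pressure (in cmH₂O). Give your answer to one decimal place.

Flow: 72 L/min ÷ 60 = 1.2 L/s.
Pplat = PIP − Raw × flow = 37.8 − 11.0 × 1.2 = 37.8 − 13.2 = 24.6 cmH2O.

24.6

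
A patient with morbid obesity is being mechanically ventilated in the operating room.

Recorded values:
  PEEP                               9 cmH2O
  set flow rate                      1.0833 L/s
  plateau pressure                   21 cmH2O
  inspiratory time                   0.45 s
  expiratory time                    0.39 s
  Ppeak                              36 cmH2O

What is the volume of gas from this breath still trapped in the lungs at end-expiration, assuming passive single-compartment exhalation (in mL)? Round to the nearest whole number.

244

Vt = flow × Ti = 1.0833 L/s × 0.45 s × 1000 mL/L = 487.49 mL.
R = (PIP − Pplat)/V̇ = (36 − 21) / 1.0833 = 15.0/1.0833 = 13.847 cmH2O·s/L.
C = Vt/(Pplat − PEEP) = 487.49 / (21 − 9) = 487.49/12.0 = 40.624 mL/cmH2O.
τ = R × C = 13.847 × 0.04062 L/cmH2O = 0.5625 s.
Fraction remaining = e^(−Te/τ) = e^(−0.39/0.5625) = 0.4999.
Trapped volume = 487.49 × 0.4999 = 243.7 mL.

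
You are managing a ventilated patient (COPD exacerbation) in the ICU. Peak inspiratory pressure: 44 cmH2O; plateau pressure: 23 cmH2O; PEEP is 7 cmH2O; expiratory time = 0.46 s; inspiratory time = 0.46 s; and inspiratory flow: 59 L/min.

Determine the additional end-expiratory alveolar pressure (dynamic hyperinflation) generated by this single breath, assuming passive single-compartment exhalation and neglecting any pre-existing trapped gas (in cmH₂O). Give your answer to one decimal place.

Flow: 59 L/min ÷ 60 = 0.9833 L/s.
Vt = flow × Ti = 0.9833 L/s × 0.46 s × 1000 mL/L = 452.32 mL.
R = (PIP − Pplat)/V̇ = (44 − 23) / 0.9833 = 21.0/0.9833 = 21.357 cmH2O·s/L.
C = Vt/(Pplat − PEEP) = 452.32 / (23 − 7) = 452.32/16.0 = 28.27 mL/cmH2O.
τ = R × C = 21.357 × 0.02827 L/cmH2O = 0.6038 s.
Fraction remaining = e^(−Te/τ) = e^(−0.46/0.6038) = 0.4668; trapped volume = 452.32 × 0.4668 = 211.14 mL.
Additional alveolar pressure from trapping ≈ V_trapped / C = 211.14 / 28.27 = 7.469 cmH2O.

7.5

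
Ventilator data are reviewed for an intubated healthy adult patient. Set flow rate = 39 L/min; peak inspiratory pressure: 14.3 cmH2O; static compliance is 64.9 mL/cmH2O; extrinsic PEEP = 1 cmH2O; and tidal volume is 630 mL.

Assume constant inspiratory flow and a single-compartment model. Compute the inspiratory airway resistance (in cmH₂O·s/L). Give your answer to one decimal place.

5.5

Flow: 39 L/min ÷ 60 = 0.65 L/s.
Equation of motion (constant flow): PIP = Vt/C + R·V̇ + PEEP.
R·V̇ = PIP − Vt/C − PEEP = 14.3 − 630/64.9 − 1 = 14.3 − 9.707 − 1 = 3.593 cmH2O.
R = 3.593 / 0.65 = 5.528 cmH2O·s/L.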